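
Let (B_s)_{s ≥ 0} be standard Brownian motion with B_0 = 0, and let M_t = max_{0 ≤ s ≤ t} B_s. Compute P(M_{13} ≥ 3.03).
P(M_{13} ≥ 3.03) = 2·P(B_{13} ≥ 3.03) = 2(1 − Φ(3.03/√13)) ≈ 0.4007

By the reflection principle for Brownian motion, P(M_t ≥ a) = 2 · P(B_t ≥ a) for a ≥ 0. Since B_t ~ N(0, t), P(B_t ≥ 3.03) = 1 − Φ(3.03/√t) = 1 − Φ(3.03/√13) = 1 − Φ(0.8404). So
  P(M_{13} ≥ 3.03) = 2(1 − Φ(0.8404)) ≈ 0.4007.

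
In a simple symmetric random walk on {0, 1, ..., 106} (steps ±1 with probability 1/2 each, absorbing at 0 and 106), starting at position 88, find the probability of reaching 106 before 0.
P(hit 106 before 0) = 88/106 = 44/53

Let u_k = P(hit 106 before 0 | start at k). Then u_0 = 0, u_106 = 1, and u_k = u_{k-1}/2 + u_{k+1}/2 for 1 ≤ k ≤ 105. This harmonic recurrence is solved by u_k = k/106, giving u_88 = 88/106 = 44/53.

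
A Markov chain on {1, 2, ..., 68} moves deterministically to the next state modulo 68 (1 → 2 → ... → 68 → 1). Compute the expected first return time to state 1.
E[T_1 | X_0 = 1] = 68

The chain cycles deterministically, so starting at state 1 it returns in exactly 68 steps. Equivalently, the stationary distribution is uniform π_j = 1/68 for every state j, so by Kac's formula E[T_1] = 1/π_1 = 68.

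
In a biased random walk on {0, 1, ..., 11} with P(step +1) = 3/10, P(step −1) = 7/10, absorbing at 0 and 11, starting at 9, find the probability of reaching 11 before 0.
P(hit 11 before 0) = (1 − (7/3)^9) / (1 − (7/3)^11) = 90751329/494287399

Let u_k denote P(reach 11 before 0 | start at k). Boundary: u_0 = 0, u_11 = 1. Recurrence: u_k = 3/10·u_{k+1} + 7/10·u_{k-1} for 1 ≤ k ≤ 10. Try u_k = A + B·r^k with r = q/p = (7/10)/(3/10) = 7/3. Substitution satisfies the recurrence; boundary conditions give:
  u_k = (1 − r^k) / (1 − r^N) = (1 − (7/3)^9) / (1 − (7/3)^11) = 90751329/494287399.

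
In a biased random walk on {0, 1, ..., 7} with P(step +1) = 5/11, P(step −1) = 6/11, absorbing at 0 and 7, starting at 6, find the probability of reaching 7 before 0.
P(hit 7 before 0) = (1 − (6/5)^6) / (1 − (6/5)^7) = 155155/201811

Let u_k denote P(reach 7 before 0 | start at k). Boundary: u_0 = 0, u_7 = 1. Recurrence: u_k = 5/11·u_{k+1} + 6/11·u_{k-1} for 1 ≤ k ≤ 6. Try u_k = A + B·r^k with r = q/p = (6/11)/(5/11) = 6/5. Substitution satisfies the recurrence; boundary conditions give:
  u_k = (1 − r^k) / (1 − r^N) = (1 − (6/5)^6) / (1 − (6/5)^7) = 155155/201811.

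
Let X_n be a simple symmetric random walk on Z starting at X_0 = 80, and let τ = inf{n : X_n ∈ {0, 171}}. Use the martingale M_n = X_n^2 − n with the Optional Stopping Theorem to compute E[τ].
E[τ] = 7280

M_n = X_n^2 − n is a martingale (since E[X_{n+1}^2 | F_n] = X_n^2 + 1). By OST (τ has finite mean in a bounded region), E[M_τ] = E[M_0] = X_0^2 − 0 = 80^2 = 6400. Also E[M_τ] = E[X_τ^2] − E[τ]. The walk exits at 0 or 171, with P(hit 171 first) = 80/171, so E[X_τ^2] = 171^2 · 80/171 + 0 = 13680. Thus E[τ] = E[X_τ^2] − E[M_τ] = 13680 − 6400 = 7280 = 80(171 − 80) = 7280.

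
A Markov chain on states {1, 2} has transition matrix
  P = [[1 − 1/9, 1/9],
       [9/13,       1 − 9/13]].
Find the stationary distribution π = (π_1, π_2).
π_1 = 81/94, π_2 = 13/94

Solve πP = π with π_1 + π_2 = 1. From πP = π: π_1 · (1 − 1/9) + π_2 · 9/13 = π_1 ⇒ π_2 · 9/13 = π_1 · 1/9 ⇒ π_2/π_1 = (1/9)/(9/13) = 13/81. Together with π_1 + π_2 = 1:
  π_1 = (9/13)/(1/9 + 9/13) = (9/13)/(94/117) = 81/94,
  π_2 = (1/9)/(1/9 + 9/13) = (1/9)/(94/117) = 13/94.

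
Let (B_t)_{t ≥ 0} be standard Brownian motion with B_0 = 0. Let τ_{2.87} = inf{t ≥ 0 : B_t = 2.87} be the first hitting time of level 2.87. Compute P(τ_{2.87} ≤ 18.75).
P(τ_{2.87} ≤ 18.75) = 2(1 − Φ(2.87/√18.75)) = 2(1 − Φ(0.6628)) ≈ 0.5075

By the reflection principle for standard BM, P(τ_b ≤ t) = 2 · P(B_t ≥ b). Since B_t ~ N(0, t), P(B_t ≥ 2.87) = 1 − Φ(2.87/√t) = 1 − Φ(2.87/√18.75) = 1 − Φ(0.6628) ≈ 0.25373. Doubling: P(τ_{2.87} ≤ 18.75) ≈ 2 · 0.25373 = 0.50746 ≈ 0.5075.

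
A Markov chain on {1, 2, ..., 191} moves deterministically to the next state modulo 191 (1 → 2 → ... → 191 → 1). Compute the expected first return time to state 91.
E[T_91 | X_0 = 91] = 191

The chain cycles deterministically, so starting at state 91 it returns in exactly 191 steps. Equivalently, the stationary distribution is uniform π_j = 1/191 for every state j, so by Kac's formula E[T_91] = 1/π_91 = 191.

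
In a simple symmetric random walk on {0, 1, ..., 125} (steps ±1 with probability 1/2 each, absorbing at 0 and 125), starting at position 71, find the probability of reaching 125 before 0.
P(hit 125 before 0) = 71/125

Let u_k = P(hit 125 before 0 | start at k). Then u_0 = 0, u_125 = 1, and u_k = u_{k-1}/2 + u_{k+1}/2 for 1 ≤ k ≤ 124. This harmonic recurrence is solved by u_k = k/125, giving u_71 = 71/125.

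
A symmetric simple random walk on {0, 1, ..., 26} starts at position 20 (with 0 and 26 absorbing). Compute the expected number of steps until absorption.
E[τ | X_0 = 20] = 120

Let v_k = E[τ | X_0 = k]. Boundary: v_0 = v_26 = 0. Recurrence: v_k = 1 + (v_{k-1} + v_{k+1})/2 for 1 ≤ k ≤ 25. The particular solution to v_k − (v_{k-1} + v_{k+1})/2 = 1 is v_k = −k^2. Adding homogeneous solution A + B k and matching boundaries gives v_k = k (26 − k). Substituting k = 20: v_20 = 20 · 6 = 120.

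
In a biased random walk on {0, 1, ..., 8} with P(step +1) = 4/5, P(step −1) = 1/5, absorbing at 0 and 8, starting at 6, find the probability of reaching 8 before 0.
P(hit 8 before 0) = (1 − (1/4)^6) / (1 − (1/4)^8) = 4368/4369

Let u_k denote P(reach 8 before 0 | start at k). Boundary: u_0 = 0, u_8 = 1. Recurrence: u_k = 4/5·u_{k+1} + 1/5·u_{k-1} for 1 ≤ k ≤ 7. Try u_k = A + B·r^k with r = q/p = (1/5)/(4/5) = 1/4. Substitution satisfies the recurrence; boundary conditions give:
  u_k = (1 − r^k) / (1 − r^N) = (1 − (1/4)^6) / (1 − (1/4)^8) = 4368/4369.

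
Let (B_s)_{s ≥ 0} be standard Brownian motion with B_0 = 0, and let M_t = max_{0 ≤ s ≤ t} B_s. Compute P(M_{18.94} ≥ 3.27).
P(M_{18.94} ≥ 3.27) = 2·P(B_{18.94} ≥ 3.27) = 2(1 − Φ(3.27/√18.94)) ≈ 0.4524

By the reflection principle for Brownian motion, P(M_t ≥ a) = 2 · P(B_t ≥ a) for a ≥ 0. Since B_t ~ N(0, t), P(B_t ≥ 3.27) = 1 − Φ(3.27/√t) = 1 − Φ(3.27/√18.94) = 1 − Φ(0.7514). So
  P(M_{18.94} ≥ 3.27) = 2(1 − Φ(0.7514)) ≈ 0.4524.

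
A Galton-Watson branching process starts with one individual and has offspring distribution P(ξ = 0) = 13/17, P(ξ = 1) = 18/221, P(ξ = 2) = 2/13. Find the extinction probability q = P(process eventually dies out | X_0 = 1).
q = 1

Mean offspring μ = 0·13/17 + 1·18/221 + 2·2/13 = 86/221 ≤ 1. For μ ≤ 1 with offspring not concentrated at 1, the Galton-Watson process goes extinct almost surely, so q = 1.
(Algebraic check: The pgf is f(s) = 13/17 + 18/221·s + 2/13·s². The extinction probability q is the smallest fixed point of f in [0, 1]. Setting s = f(s):
  2/13·s² + (18/221 − 1)·s + 13/17 = 0
  2/13·s² − (13/17 + 2/13)·s + 13/17 = 0
which factors as (s − 1)·(2/13·s − 13/17) = 0, giving roots s = 1 and s = (13/17)/(2/13) = 169/34. Since 169/34 ≥ 1, the smallest root in [0, 1] is s = 1.)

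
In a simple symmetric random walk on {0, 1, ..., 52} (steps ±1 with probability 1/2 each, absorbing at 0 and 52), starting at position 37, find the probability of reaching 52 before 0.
P(hit 52 before 0) = 37/52

Let u_k = P(hit 52 before 0 | start at k). Then u_0 = 0, u_52 = 1, and u_k = u_{k-1}/2 + u_{k+1}/2 for 1 ≤ k ≤ 51. This harmonic recurrence is solved by u_k = k/52, giving u_37 = 37/52.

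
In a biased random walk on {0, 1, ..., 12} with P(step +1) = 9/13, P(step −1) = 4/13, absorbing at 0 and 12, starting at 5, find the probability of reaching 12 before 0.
P(hit 12 before 0) = (1 − (4/9)^5) / (1 − (4/9)^12) = 55506355245/56482551853

Let u_k denote P(reach 12 before 0 | start at k). Boundary: u_0 = 0, u_12 = 1. Recurrence: u_k = 9/13·u_{k+1} + 4/13·u_{k-1} for 1 ≤ k ≤ 11. Try u_k = A + B·r^k with r = q/p = (4/13)/(9/13) = 4/9. Substitution satisfies the recurrence; boundary conditions give:
  u_k = (1 − r^k) / (1 − r^N) = (1 − (4/9)^5) / (1 − (4/9)^12) = 55506355245/56482551853.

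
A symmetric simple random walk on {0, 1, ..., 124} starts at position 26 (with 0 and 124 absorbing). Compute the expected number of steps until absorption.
E[τ | X_0 = 26] = 2548

Let v_k = E[τ | X_0 = k]. Boundary: v_0 = v_124 = 0. Recurrence: v_k = 1 + (v_{k-1} + v_{k+1})/2 for 1 ≤ k ≤ 123. The particular solution to v_k − (v_{k-1} + v_{k+1})/2 = 1 is v_k = −k^2. Adding homogeneous solution A + B k and matching boundaries gives v_k = k (124 − k). Substituting k = 26: v_26 = 26 · 98 = 2548.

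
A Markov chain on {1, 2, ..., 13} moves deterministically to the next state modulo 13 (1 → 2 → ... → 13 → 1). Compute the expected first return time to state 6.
E[T_6 | X_0 = 6] = 13

The chain cycles deterministically, so starting at state 6 it returns in exactly 13 steps. Equivalently, the stationary distribution is uniform π_j = 1/13 for every state j, so by Kac's formula E[T_6] = 1/π_6 = 13.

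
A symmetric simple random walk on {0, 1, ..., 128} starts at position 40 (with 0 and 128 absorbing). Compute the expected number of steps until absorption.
E[τ | X_0 = 40] = 3520

Let v_k = E[τ | X_0 = k]. Boundary: v_0 = v_128 = 0. Recurrence: v_k = 1 + (v_{k-1} + v_{k+1})/2 for 1 ≤ k ≤ 127. The particular solution to v_k − (v_{k-1} + v_{k+1})/2 = 1 is v_k = −k^2. Adding homogeneous solution A + B k and matching boundaries gives v_k = k (128 − k). Substituting k = 40: v_40 = 40 · 88 = 3520.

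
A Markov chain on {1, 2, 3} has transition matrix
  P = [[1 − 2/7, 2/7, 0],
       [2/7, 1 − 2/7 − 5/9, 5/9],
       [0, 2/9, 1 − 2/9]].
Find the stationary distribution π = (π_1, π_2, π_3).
π = (2/9, 2/9, 5/9)

This is a birth-death chain on three states, which satisfies detailed balance: π_1 · P_{12} = π_2 · P_{21} and π_2 · P_{23} = π_3 · P_{32}.
From π_1 · 2/7 = π_2 · 2/7: π_2/π_1 = (2/7)/(2/7) = 1.
From π_2 · 5/9 = π_3 · 2/9: π_3/π_2 = (5/9)/(2/9) = 5/2.
Take π_1 proportional to 1; then unnormalized π = (1, 1, 5/2). Normalize by dividing by the sum 9/2:
  π = (2/9, 2/9, 5/9).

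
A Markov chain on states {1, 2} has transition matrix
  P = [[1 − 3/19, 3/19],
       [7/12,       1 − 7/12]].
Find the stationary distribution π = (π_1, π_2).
π_1 = 133/169, π_2 = 36/169

Solve πP = π with π_1 + π_2 = 1. From πP = π: π_1 · (1 − 3/19) + π_2 · 7/12 = π_1 ⇒ π_2 · 7/12 = π_1 · 3/19 ⇒ π_2/π_1 = (3/19)/(7/12) = 36/133. Together with π_1 + π_2 = 1:
  π_1 = (7/12)/(3/19 + 7/12) = (7/12)/(169/228) = 133/169,
  π_2 = (3/19)/(3/19 + 7/12) = (3/19)/(169/228) = 36/169.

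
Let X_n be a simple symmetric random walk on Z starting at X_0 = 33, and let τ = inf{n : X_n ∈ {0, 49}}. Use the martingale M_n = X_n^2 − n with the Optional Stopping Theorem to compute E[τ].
E[τ] = 528

M_n = X_n^2 − n is a martingale (since E[X_{n+1}^2 | F_n] = X_n^2 + 1). By OST (τ has finite mean in a bounded region), E[M_τ] = E[M_0] = X_0^2 − 0 = 33^2 = 1089. Also E[M_τ] = E[X_τ^2] − E[τ]. The walk exits at 0 or 49, with P(hit 49 first) = 33/49, so E[X_τ^2] = 49^2 · 33/49 + 0 = 1617. Thus E[τ] = E[X_τ^2] − E[M_τ] = 1617 − 1089 = 528 = 33(49 − 33) = 528.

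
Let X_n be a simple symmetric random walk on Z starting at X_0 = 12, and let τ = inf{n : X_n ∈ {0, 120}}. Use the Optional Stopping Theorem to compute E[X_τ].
E[X_τ] = 12

X_n is a martingale and τ is a bounded-mean stopping time (indeed τ is finite a.s. with bounded expectation since the walk is in a bounded region). By the OST, E[X_τ] = E[X_0] = 12. Equivalently: E[X_τ] = 120 · P(hit 120 first) + 0 · P(hit 0 first) = 120 · (12/120) = 12.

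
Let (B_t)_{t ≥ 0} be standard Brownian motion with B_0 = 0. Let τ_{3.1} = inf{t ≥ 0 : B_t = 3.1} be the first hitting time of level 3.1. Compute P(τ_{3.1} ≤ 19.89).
P(τ_{3.1} ≤ 19.89) = 2(1 − Φ(3.1/√19.89)) = 2(1 − Φ(0.6951)) ≈ 0.4870

By the reflection principle for standard BM, P(τ_b ≤ t) = 2 · P(B_t ≥ b). Since B_t ~ N(0, t), P(B_t ≥ 3.1) = 1 − Φ(3.1/√t) = 1 − Φ(3.1/√19.89) = 1 − Φ(0.6951) ≈ 0.24350. Doubling: P(τ_{3.1} ≤ 19.89) ≈ 2 · 0.24350 = 0.48700 ≈ 0.4870.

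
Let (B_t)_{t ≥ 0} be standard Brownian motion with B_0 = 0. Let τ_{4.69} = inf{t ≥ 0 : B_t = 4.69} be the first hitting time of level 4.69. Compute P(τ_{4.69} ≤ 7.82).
P(τ_{4.69} ≤ 7.82) = 2(1 − Φ(4.69/√7.82)) = 2(1 − Φ(1.6771)) ≈ 0.0935

By the reflection principle for standard BM, P(τ_b ≤ t) = 2 · P(B_t ≥ b). Since B_t ~ N(0, t), P(B_t ≥ 4.69) = 1 − Φ(4.69/√t) = 1 − Φ(4.69/√7.82) = 1 − Φ(1.6771) ≈ 0.04676. Doubling: P(τ_{4.69} ≤ 7.82) ≈ 2 · 0.04676 = 0.09352 ≈ 0.0935.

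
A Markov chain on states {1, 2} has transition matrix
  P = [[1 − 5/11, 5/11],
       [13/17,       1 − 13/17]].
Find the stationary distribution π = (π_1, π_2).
π_1 = 143/228, π_2 = 85/228

Solve πP = π with π_1 + π_2 = 1. From πP = π: π_1 · (1 − 5/11) + π_2 · 13/17 = π_1 ⇒ π_2 · 13/17 = π_1 · 5/11 ⇒ π_2/π_1 = (5/11)/(13/17) = 85/143. Together with π_1 + π_2 = 1:
  π_1 = (13/17)/(5/11 + 13/17) = (13/17)/(228/187) = 143/228,
  π_2 = (5/11)/(5/11 + 13/17) = (5/11)/(228/187) = 85/228.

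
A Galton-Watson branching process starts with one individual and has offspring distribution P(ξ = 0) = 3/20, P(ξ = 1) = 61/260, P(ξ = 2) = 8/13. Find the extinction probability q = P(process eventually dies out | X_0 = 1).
q = 39/160

The pgf is f(s) = 3/20 + 61/260·s + 8/13·s². The extinction probability q is the smallest fixed point of f in [0, 1]. Setting s = f(s):
  8/13·s² + (61/260 − 1)·s + 3/20 = 0
  8/13·s² − (3/20 + 8/13)·s + 3/20 = 0
which factors as (s − 1)·(8/13·s − 3/20) = 0, giving roots s = 1 and s = (3/20)/(8/13) = 39/160.
Mean offspring μ = 61/260 + 2·8/13 = 381/260 > 1 (supercritical), so q < 1. The extinction probability is the smaller root: q = (3/20)/(8/13) = 39/160.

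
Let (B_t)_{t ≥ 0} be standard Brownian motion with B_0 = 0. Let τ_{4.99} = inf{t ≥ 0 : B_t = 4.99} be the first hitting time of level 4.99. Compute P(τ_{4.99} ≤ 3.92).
P(τ_{4.99} ≤ 3.92) = 2(1 − Φ(4.99/√3.92)) = 2(1 − Φ(2.5203)) ≈ 0.0117

By the reflection principle for standard BM, P(τ_b ≤ t) = 2 · P(B_t ≥ b). Since B_t ~ N(0, t), P(B_t ≥ 4.99) = 1 − Φ(4.99/√t) = 1 − Φ(4.99/√3.92) = 1 − Φ(2.5203) ≈ 0.00586. Doubling: P(τ_{4.99} ≤ 3.92) ≈ 2 · 0.00586 = 0.01172 ≈ 0.0117.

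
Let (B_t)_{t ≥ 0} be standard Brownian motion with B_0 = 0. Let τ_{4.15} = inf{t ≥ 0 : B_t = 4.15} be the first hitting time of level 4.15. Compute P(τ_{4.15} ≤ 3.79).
P(τ_{4.15} ≤ 3.79) = 2(1 − Φ(4.15/√3.79)) = 2(1 − Φ(2.1317)) ≈ 0.0330

By the reflection principle for standard BM, P(τ_b ≤ t) = 2 · P(B_t ≥ b). Since B_t ~ N(0, t), P(B_t ≥ 4.15) = 1 − Φ(4.15/√t) = 1 − Φ(4.15/√3.79) = 1 − Φ(2.1317) ≈ 0.01652. Doubling: P(τ_{4.15} ≤ 3.79) ≈ 2 · 0.01652 = 0.03304 ≈ 0.0330.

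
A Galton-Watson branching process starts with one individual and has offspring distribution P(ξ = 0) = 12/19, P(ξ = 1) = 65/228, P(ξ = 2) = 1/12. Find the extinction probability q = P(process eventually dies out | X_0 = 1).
q = 1

Mean offspring μ = 0·12/19 + 1·65/228 + 2·1/12 = 103/228 ≤ 1. For μ ≤ 1 with offspring not concentrated at 1, the Galton-Watson process goes extinct almost surely, so q = 1.
(Algebraic check: The pgf is f(s) = 12/19 + 65/228·s + 1/12·s². The extinction probability q is the smallest fixed point of f in [0, 1]. Setting s = f(s):
  1/12·s² + (65/228 − 1)·s + 12/19 = 0
  1/12·s² − (12/19 + 1/12)·s + 12/19 = 0
which factors as (s − 1)·(1/12·s − 12/19) = 0, giving roots s = 1 and s = (12/19)/(1/12) = 144/19. Since 144/19 ≥ 1, the smallest root in [0, 1] is s = 1.)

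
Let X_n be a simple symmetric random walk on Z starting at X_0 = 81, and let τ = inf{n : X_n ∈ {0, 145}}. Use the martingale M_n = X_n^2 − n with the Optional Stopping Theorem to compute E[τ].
E[τ] = 5184

M_n = X_n^2 − n is a martingale (since E[X_{n+1}^2 | F_n] = X_n^2 + 1). By OST (τ has finite mean in a bounded region), E[M_τ] = E[M_0] = X_0^2 − 0 = 81^2 = 6561. Also E[M_τ] = E[X_τ^2] − E[τ]. The walk exits at 0 or 145, with P(hit 145 first) = 81/145, so E[X_τ^2] = 145^2 · 81/145 + 0 = 11745. Thus E[τ] = E[X_τ^2] − E[M_τ] = 11745 − 6561 = 5184 = 81(145 − 81) = 5184.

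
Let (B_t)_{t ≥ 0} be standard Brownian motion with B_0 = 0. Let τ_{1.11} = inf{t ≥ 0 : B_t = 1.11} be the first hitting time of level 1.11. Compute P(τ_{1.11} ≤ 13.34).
P(τ_{1.11} ≤ 13.34) = 2(1 − Φ(1.11/√13.34)) = 2(1 − Φ(0.3039)) ≈ 0.7612

By the reflection principle for standard BM, P(τ_b ≤ t) = 2 · P(B_t ≥ b). Since B_t ~ N(0, t), P(B_t ≥ 1.11) = 1 − Φ(1.11/√t) = 1 − Φ(1.11/√13.34) = 1 − Φ(0.3039) ≈ 0.38060. Doubling: P(τ_{1.11} ≤ 13.34) ≈ 2 · 0.38060 = 0.76120 ≈ 0.7612.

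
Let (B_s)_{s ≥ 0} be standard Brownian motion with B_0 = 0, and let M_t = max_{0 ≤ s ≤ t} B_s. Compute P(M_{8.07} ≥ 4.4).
P(M_{8.07} ≥ 4.4) = 2·P(B_{8.07} ≥ 4.4) = 2(1 − Φ(4.4/√8.07)) ≈ 0.1214

By the reflection principle for Brownian motion, P(M_t ≥ a) = 2 · P(B_t ≥ a) for a ≥ 0. Since B_t ~ N(0, t), P(B_t ≥ 4.4) = 1 − Φ(4.4/√t) = 1 − Φ(4.4/√8.07) = 1 − Φ(1.5489). So
  P(M_{8.07} ≥ 4.4) = 2(1 − Φ(1.5489)) ≈ 0.1214.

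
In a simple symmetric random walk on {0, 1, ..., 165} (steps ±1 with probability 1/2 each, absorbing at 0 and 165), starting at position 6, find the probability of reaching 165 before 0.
P(hit 165 before 0) = 6/165 = 2/55

Let u_k = P(hit 165 before 0 | start at k). Then u_0 = 0, u_165 = 1, and u_k = u_{k-1}/2 + u_{k+1}/2 for 1 ≤ k ≤ 164. This harmonic recurrence is solved by u_k = k/165, giving u_6 = 6/165 = 2/55.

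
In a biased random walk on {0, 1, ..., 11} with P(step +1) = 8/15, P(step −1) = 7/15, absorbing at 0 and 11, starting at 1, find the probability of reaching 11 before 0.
P(hit 11 before 0) = (1 − (7/8)^1) / (1 − (7/8)^11) = 1073741824/6612607849

Let u_k denote P(reach 11 before 0 | start at k). Boundary: u_0 = 0, u_11 = 1. Recurrence: u_k = 8/15·u_{k+1} + 7/15·u_{k-1} for 1 ≤ k ≤ 10. Try u_k = A + B·r^k with r = q/p = (7/15)/(8/15) = 7/8. Substitution satisfies the recurrence; boundary conditions give:
  u_k = (1 − r^k) / (1 − r^N) = (1 − (7/8)^1) / (1 − (7/8)^11) = 1073741824/6612607849.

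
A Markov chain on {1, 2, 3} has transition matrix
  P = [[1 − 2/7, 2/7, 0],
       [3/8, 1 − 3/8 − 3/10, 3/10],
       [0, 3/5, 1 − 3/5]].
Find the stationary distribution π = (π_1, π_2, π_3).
π = (7/15, 16/45, 8/45)

This is a birth-death chain on three states, which satisfies detailed balance: π_1 · P_{12} = π_2 · P_{21} and π_2 · P_{23} = π_3 · P_{32}.
From π_1 · 2/7 = π_2 · 3/8: π_2/π_1 = (2/7)/(3/8) = 16/21.
From π_2 · 3/10 = π_3 · 3/5: π_3/π_2 = (3/10)/(3/5) = 1/2.
Take π_1 proportional to 1; then unnormalized π = (1, 16/21, 8/21). Normalize by dividing by the sum 15/7:
  π = (7/15, 16/45, 8/45).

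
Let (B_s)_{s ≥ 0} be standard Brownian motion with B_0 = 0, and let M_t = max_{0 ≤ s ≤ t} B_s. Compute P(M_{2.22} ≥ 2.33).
P(M_{2.22} ≥ 2.33) = 2·P(B_{2.22} ≥ 2.33) = 2(1 − Φ(2.33/√2.22)) ≈ 0.1179

By the reflection principle for Brownian motion, P(M_t ≥ a) = 2 · P(B_t ≥ a) for a ≥ 0. Since B_t ~ N(0, t), P(B_t ≥ 2.33) = 1 − Φ(2.33/√t) = 1 − Φ(2.33/√2.22) = 1 − Φ(1.5638). So
  P(M_{2.22} ≥ 2.33) = 2(1 − Φ(1.5638)) ≈ 0.1179.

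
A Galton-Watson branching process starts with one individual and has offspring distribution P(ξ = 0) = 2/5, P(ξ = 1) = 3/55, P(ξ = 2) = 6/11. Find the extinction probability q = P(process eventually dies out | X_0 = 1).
q = 11/15

The pgf is f(s) = 2/5 + 3/55·s + 6/11·s². The extinction probability q is the smallest fixed point of f in [0, 1]. Setting s = f(s):
  6/11·s² + (3/55 − 1)·s + 2/5 = 0
  6/11·s² − (2/5 + 6/11)·s + 2/5 = 0
which factors as (s − 1)·(6/11·s − 2/5) = 0, giving roots s = 1 and s = (2/5)/(6/11) = 11/15.
Mean offspring μ = 3/55 + 2·6/11 = 63/55 > 1 (supercritical), so q < 1. The extinction probability is the smaller root: q = (2/5)/(6/11) = 11/15.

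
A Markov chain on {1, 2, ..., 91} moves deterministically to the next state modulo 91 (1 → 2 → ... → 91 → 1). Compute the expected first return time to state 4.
E[T_4 | X_0 = 4] = 91

The chain cycles deterministically, so starting at state 4 it returns in exactly 91 steps. Equivalently, the stationary distribution is uniform π_j = 1/91 for every state j, so by Kac's formula E[T_4] = 1/π_4 = 91.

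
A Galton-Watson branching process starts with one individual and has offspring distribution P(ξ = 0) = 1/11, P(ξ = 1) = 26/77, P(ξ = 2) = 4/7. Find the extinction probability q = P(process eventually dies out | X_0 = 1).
q = 7/44

The pgf is f(s) = 1/11 + 26/77·s + 4/7·s². The extinction probability q is the smallest fixed point of f in [0, 1]. Setting s = f(s):
  4/7·s² + (26/77 − 1)·s + 1/11 = 0
  4/7·s² − (1/11 + 4/7)·s + 1/11 = 0
which factors as (s − 1)·(4/7·s − 1/11) = 0, giving roots s = 1 and s = (1/11)/(4/7) = 7/44.
Mean offspring μ = 26/77 + 2·4/7 = 114/77 > 1 (supercritical), so q < 1. The extinction probability is the smaller root: q = (1/11)/(4/7) = 7/44.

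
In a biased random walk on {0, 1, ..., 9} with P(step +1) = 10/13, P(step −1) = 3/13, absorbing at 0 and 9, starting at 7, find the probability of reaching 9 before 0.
P(hit 9 before 0) = (1 − (3/10)^7) / (1 − (3/10)^9) = 142825900/142854331

Let u_k denote P(reach 9 before 0 | start at k). Boundary: u_0 = 0, u_9 = 1. Recurrence: u_k = 10/13·u_{k+1} + 3/13·u_{k-1} for 1 ≤ k ≤ 8. Try u_k = A + B·r^k with r = q/p = (3/13)/(10/13) = 3/10. Substitution satisfies the recurrence; boundary conditions give:
  u_k = (1 − r^k) / (1 − r^N) = (1 − (3/10)^7) / (1 − (3/10)^9) = 142825900/142854331.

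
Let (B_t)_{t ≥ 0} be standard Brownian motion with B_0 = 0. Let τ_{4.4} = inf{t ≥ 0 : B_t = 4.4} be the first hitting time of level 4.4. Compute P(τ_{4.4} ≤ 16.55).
P(τ_{4.4} ≤ 16.55) = 2(1 − Φ(4.4/√16.55)) = 2(1 − Φ(1.0816)) ≈ 0.2794

By the reflection principle for standard BM, P(τ_b ≤ t) = 2 · P(B_t ≥ b). Since B_t ~ N(0, t), P(B_t ≥ 4.4) = 1 − Φ(4.4/√t) = 1 − Φ(4.4/√16.55) = 1 − Φ(1.0816) ≈ 0.13972. Doubling: P(τ_{4.4} ≤ 16.55) ≈ 2 · 0.13972 = 0.27944 ≈ 0.2794.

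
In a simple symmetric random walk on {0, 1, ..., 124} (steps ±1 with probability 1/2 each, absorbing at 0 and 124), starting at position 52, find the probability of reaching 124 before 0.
P(hit 124 before 0) = 52/124 = 13/31

Let u_k = P(hit 124 before 0 | start at k). Then u_0 = 0, u_124 = 1, and u_k = u_{k-1}/2 + u_{k+1}/2 for 1 ≤ k ≤ 123. This harmonic recurrence is solved by u_k = k/124, giving u_52 = 52/124 = 13/31.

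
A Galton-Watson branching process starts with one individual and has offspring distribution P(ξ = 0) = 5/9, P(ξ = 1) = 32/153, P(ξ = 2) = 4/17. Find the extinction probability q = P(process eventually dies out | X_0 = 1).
q = 1

Mean offspring μ = 0·5/9 + 1·32/153 + 2·4/17 = 104/153 ≤ 1. For μ ≤ 1 with offspring not concentrated at 1, the Galton-Watson process goes extinct almost surely, so q = 1.
(Algebraic check: The pgf is f(s) = 5/9 + 32/153·s + 4/17·s². The extinction probability q is the smallest fixed point of f in [0, 1]. Setting s = f(s):
  4/17·s² + (32/153 − 1)·s + 5/9 = 0
  4/17·s² − (5/9 + 4/17)·s + 5/9 = 0
which factors as (s − 1)·(4/17·s − 5/9) = 0, giving roots s = 1 and s = (5/9)/(4/17) = 85/36. Since 85/36 ≥ 1, the smallest root in [0, 1] is s = 1.)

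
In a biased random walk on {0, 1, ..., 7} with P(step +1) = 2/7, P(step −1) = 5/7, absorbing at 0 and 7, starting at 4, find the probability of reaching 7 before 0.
P(hit 7 before 0) = (1 − (5/2)^4) / (1 − (5/2)^7) = 1624/25999

Let u_k denote P(reach 7 before 0 | start at k). Boundary: u_0 = 0, u_7 = 1. Recurrence: u_k = 2/7·u_{k+1} + 5/7·u_{k-1} for 1 ≤ k ≤ 6. Try u_k = A + B·r^k with r = q/p = (5/7)/(2/7) = 5/2. Substitution satisfies the recurrence; boundary conditions give:
  u_k = (1 − r^k) / (1 − r^N) = (1 − (5/2)^4) / (1 − (5/2)^7) = 1624/25999.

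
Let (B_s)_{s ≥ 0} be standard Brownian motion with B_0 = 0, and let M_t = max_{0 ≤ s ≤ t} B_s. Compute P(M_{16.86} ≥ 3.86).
P(M_{16.86} ≥ 3.86) = 2·P(B_{16.86} ≥ 3.86) = 2(1 − Φ(3.86/√16.86)) ≈ 0.3472

By the reflection principle for Brownian motion, P(M_t ≥ a) = 2 · P(B_t ≥ a) for a ≥ 0. Since B_t ~ N(0, t), P(B_t ≥ 3.86) = 1 − Φ(3.86/√t) = 1 − Φ(3.86/√16.86) = 1 − Φ(0.9401). So
  P(M_{16.86} ≥ 3.86) = 2(1 − Φ(0.9401)) ≈ 0.3472.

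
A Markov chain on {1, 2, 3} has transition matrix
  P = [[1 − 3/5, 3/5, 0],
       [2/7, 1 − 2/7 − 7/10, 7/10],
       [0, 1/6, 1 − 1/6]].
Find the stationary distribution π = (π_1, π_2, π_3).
π = (25/298, 105/596, 441/596)

This is a birth-death chain on three states, which satisfies detailed balance: π_1 · P_{12} = π_2 · P_{21} and π_2 · P_{23} = π_3 · P_{32}.
From π_1 · 3/5 = π_2 · 2/7: π_2/π_1 = (3/5)/(2/7) = 21/10.
From π_2 · 7/10 = π_3 · 1/6: π_3/π_2 = (7/10)/(1/6) = 21/5.
Take π_1 proportional to 1; then unnormalized π = (1, 21/10, 441/50). Normalize by dividing by the sum 298/25:
  π = (25/298, 105/596, 441/596).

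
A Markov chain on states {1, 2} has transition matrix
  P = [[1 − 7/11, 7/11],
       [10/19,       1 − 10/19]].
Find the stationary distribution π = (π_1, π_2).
π_1 = 110/243, π_2 = 133/243

Solve πP = π with π_1 + π_2 = 1. From πP = π: π_1 · (1 − 7/11) + π_2 · 10/19 = π_1 ⇒ π_2 · 10/19 = π_1 · 7/11 ⇒ π_2/π_1 = (7/11)/(10/19) = 133/110. Together with π_1 + π_2 = 1:
  π_1 = (10/19)/(7/11 + 10/19) = (10/19)/(243/209) = 110/243,
  π_2 = (7/11)/(7/11 + 10/19) = (7/11)/(243/209) = 133/243.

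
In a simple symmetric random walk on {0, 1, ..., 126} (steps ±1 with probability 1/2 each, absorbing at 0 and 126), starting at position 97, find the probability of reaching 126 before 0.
P(hit 126 before 0) = 97/126

Let u_k = P(hit 126 before 0 | start at k). Then u_0 = 0, u_126 = 1, and u_k = u_{k-1}/2 + u_{k+1}/2 for 1 ≤ k ≤ 125. This harmonic recurrence is solved by u_k = k/126, giving u_97 = 97/126.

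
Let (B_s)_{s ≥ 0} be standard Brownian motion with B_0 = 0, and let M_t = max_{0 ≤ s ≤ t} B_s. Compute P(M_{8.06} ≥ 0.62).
P(M_{8.06} ≥ 0.62) = 2·P(B_{8.06} ≥ 0.62) = 2(1 − Φ(0.62/√8.06)) ≈ 0.8271

By the reflection principle for Brownian motion, P(M_t ≥ a) = 2 · P(B_t ≥ a) for a ≥ 0. Since B_t ~ N(0, t), P(B_t ≥ 0.62) = 1 − Φ(0.62/√t) = 1 − Φ(0.62/√8.06) = 1 − Φ(0.2184). So
  P(M_{8.06} ≥ 0.62) = 2(1 − Φ(0.2184)) ≈ 0.8271.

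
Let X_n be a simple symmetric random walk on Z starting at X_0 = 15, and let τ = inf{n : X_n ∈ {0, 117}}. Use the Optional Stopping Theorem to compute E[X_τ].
E[X_τ] = 15

X_n is a martingale and τ is a bounded-mean stopping time (indeed τ is finite a.s. with bounded expectation since the walk is in a bounded region). By the OST, E[X_τ] = E[X_0] = 15. Equivalently: E[X_τ] = 117 · P(hit 117 first) + 0 · P(hit 0 first) = 117 · (15/117) = 15.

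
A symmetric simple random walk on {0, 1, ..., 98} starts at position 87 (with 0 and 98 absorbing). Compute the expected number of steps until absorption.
E[τ | X_0 = 87] = 957

Let v_k = E[τ | X_0 = k]. Boundary: v_0 = v_98 = 0. Recurrence: v_k = 1 + (v_{k-1} + v_{k+1})/2 for 1 ≤ k ≤ 97. The particular solution to v_k − (v_{k-1} + v_{k+1})/2 = 1 is v_k = −k^2. Adding homogeneous solution A + B k and matching boundaries gives v_k = k (98 − k). Substituting k = 87: v_87 = 87 · 11 = 957.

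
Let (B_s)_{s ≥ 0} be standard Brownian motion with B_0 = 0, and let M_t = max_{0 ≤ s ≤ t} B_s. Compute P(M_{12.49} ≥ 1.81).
P(M_{12.49} ≥ 1.81) = 2·P(B_{12.49} ≥ 1.81) = 2(1 − Φ(1.81/√12.49)) ≈ 0.6085

By the reflection principle for Brownian motion, P(M_t ≥ a) = 2 · P(B_t ≥ a) for a ≥ 0. Since B_t ~ N(0, t), P(B_t ≥ 1.81) = 1 − Φ(1.81/√t) = 1 − Φ(1.81/√12.49) = 1 − Φ(0.5122). So
  P(M_{12.49} ≥ 1.81) = 2(1 − Φ(0.5122)) ≈ 0.6085.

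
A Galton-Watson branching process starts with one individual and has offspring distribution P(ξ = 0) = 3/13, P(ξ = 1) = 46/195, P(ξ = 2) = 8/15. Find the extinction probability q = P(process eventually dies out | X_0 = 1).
q = 45/104

The pgf is f(s) = 3/13 + 46/195·s + 8/15·s². The extinction probability q is the smallest fixed point of f in [0, 1]. Setting s = f(s):
  8/15·s² + (46/195 − 1)·s + 3/13 = 0
  8/15·s² − (3/13 + 8/15)·s + 3/13 = 0
which factors as (s − 1)·(8/15·s − 3/13) = 0, giving roots s = 1 and s = (3/13)/(8/15) = 45/104.
Mean offspring μ = 46/195 + 2·8/15 = 254/195 > 1 (supercritical), so q < 1. The extinction probability is the smaller root: q = (3/13)/(8/15) = 45/104.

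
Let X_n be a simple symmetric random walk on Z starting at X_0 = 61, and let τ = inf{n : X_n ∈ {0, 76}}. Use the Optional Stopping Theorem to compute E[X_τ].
E[X_τ] = 61

X_n is a martingale and τ is a bounded-mean stopping time (indeed τ is finite a.s. with bounded expectation since the walk is in a bounded region). By the OST, E[X_τ] = E[X_0] = 61. Equivalently: E[X_τ] = 76 · P(hit 76 first) + 0 · P(hit 0 first) = 76 · (61/76) = 61.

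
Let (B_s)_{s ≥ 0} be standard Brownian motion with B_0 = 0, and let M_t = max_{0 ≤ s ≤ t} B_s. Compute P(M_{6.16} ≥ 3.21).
P(M_{6.16} ≥ 3.21) = 2·P(B_{6.16} ≥ 3.21) = 2(1 − Φ(3.21/√6.16)) ≈ 0.1959

By the reflection principle for Brownian motion, P(M_t ≥ a) = 2 · P(B_t ≥ a) for a ≥ 0. Since B_t ~ N(0, t), P(B_t ≥ 3.21) = 1 − Φ(3.21/√t) = 1 − Φ(3.21/√6.16) = 1 − Φ(1.2933). So
  P(M_{6.16} ≥ 3.21) = 2(1 − Φ(1.2933)) ≈ 0.1959.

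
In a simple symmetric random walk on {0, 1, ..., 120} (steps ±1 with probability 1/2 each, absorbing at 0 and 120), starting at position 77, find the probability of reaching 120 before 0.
P(hit 120 before 0) = 77/120

Let u_k = P(hit 120 before 0 | start at k). Then u_0 = 0, u_120 = 1, and u_k = u_{k-1}/2 + u_{k+1}/2 for 1 ≤ k ≤ 119. This harmonic recurrence is solved by u_k = k/120, giving u_77 = 77/120.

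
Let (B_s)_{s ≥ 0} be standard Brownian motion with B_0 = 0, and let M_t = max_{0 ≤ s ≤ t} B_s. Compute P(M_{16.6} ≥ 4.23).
P(M_{16.6} ≥ 4.23) = 2·P(B_{16.6} ≥ 4.23) = 2(1 − Φ(4.23/√16.6)) ≈ 0.2992

By the reflection principle for Brownian motion, P(M_t ≥ a) = 2 · P(B_t ≥ a) for a ≥ 0. Since B_t ~ N(0, t), P(B_t ≥ 4.23) = 1 − Φ(4.23/√t) = 1 − Φ(4.23/√16.6) = 1 − Φ(1.0382). So
  P(M_{16.6} ≥ 4.23) = 2(1 − Φ(1.0382)) ≈ 0.2992.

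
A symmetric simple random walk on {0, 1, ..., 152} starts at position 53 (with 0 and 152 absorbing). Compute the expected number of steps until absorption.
E[τ | X_0 = 53] = 5247

Let v_k = E[τ | X_0 = k]. Boundary: v_0 = v_152 = 0. Recurrence: v_k = 1 + (v_{k-1} + v_{k+1})/2 for 1 ≤ k ≤ 151. The particular solution to v_k − (v_{k-1} + v_{k+1})/2 = 1 is v_k = −k^2. Adding homogeneous solution A + B k and matching boundaries gives v_k = k (152 − k). Substituting k = 53: v_53 = 53 · 99 = 5247.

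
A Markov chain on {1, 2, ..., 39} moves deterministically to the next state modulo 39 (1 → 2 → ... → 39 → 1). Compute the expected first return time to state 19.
E[T_19 | X_0 = 19] = 39

The chain cycles deterministically, so starting at state 19 it returns in exactly 39 steps. Equivalently, the stationary distribution is uniform π_j = 1/39 for every state j, so by Kac's formula E[T_19] = 1/π_19 = 39.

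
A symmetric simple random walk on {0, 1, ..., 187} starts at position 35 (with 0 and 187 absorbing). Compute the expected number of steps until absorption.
E[τ | X_0 = 35] = 5320

Let v_k = E[τ | X_0 = k]. Boundary: v_0 = v_187 = 0. Recurrence: v_k = 1 + (v_{k-1} + v_{k+1})/2 for 1 ≤ k ≤ 186. The particular solution to v_k − (v_{k-1} + v_{k+1})/2 = 1 is v_k = −k^2. Adding homogeneous solution A + B k and matching boundaries gives v_k = k (187 − k). Substituting k = 35: v_35 = 35 · 152 = 5320.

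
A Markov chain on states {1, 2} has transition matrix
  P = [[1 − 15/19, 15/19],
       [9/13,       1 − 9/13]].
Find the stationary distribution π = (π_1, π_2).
π_1 = 57/122, π_2 = 65/122

Solve πP = π with π_1 + π_2 = 1. From πP = π: π_1 · (1 − 15/19) + π_2 · 9/13 = π_1 ⇒ π_2 · 9/13 = π_1 · 15/19 ⇒ π_2/π_1 = (15/19)/(9/13) = 65/57. Together with π_1 + π_2 = 1:
  π_1 = (9/13)/(15/19 + 9/13) = (9/13)/(366/247) = 57/122,
  π_2 = (15/19)/(15/19 + 9/13) = (15/19)/(366/247) = 65/122.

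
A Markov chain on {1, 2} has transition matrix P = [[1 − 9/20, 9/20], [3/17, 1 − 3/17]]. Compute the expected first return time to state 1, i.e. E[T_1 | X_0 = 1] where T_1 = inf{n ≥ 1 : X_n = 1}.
E[T_1 | X_0 = 1] = 1/π_1 = 71/20

For an irreducible recurrent Markov chain with stationary distribution π, E[T_i | X_0 = i] = 1/π_i (Kac's formula). Here π_1 = (3/17)/(9/20 + 3/17) = (3/17)/(213/340) = 20/71, so E[T_1 | X_0 = 1] = 1/π_1 = (9/20 + 3/17)/(3/17) = (213/340)/(3/17) = 71/20.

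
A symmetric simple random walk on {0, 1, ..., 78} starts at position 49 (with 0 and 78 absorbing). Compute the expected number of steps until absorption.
E[τ | X_0 = 49] = 1421

Let v_k = E[τ | X_0 = k]. Boundary: v_0 = v_78 = 0. Recurrence: v_k = 1 + (v_{k-1} + v_{k+1})/2 for 1 ≤ k ≤ 77. The particular solution to v_k − (v_{k-1} + v_{k+1})/2 = 1 is v_k = −k^2. Adding homogeneous solution A + B k and matching boundaries gives v_k = k (78 − k). Substituting k = 49: v_49 = 49 · 29 = 1421.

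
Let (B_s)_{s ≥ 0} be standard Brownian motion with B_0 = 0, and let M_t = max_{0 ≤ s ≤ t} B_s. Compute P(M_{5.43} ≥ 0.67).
P(M_{5.43} ≥ 0.67) = 2·P(B_{5.43} ≥ 0.67) = 2(1 − Φ(0.67/√5.43)) ≈ 0.7737

By the reflection principle for Brownian motion, P(M_t ≥ a) = 2 · P(B_t ≥ a) for a ≥ 0. Since B_t ~ N(0, t), P(B_t ≥ 0.67) = 1 − Φ(0.67/√t) = 1 − Φ(0.67/√5.43) = 1 − Φ(0.2875). So
  P(M_{5.43} ≥ 0.67) = 2(1 − Φ(0.2875)) ≈ 0.7737.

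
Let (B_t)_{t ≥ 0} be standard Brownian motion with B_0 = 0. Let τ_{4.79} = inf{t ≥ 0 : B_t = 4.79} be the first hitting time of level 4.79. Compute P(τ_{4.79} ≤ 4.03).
P(τ_{4.79} ≤ 4.03) = 2(1 − Φ(4.79/√4.03)) = 2(1 − Φ(2.3861)) ≈ 0.0170

By the reflection principle for standard BM, P(τ_b ≤ t) = 2 · P(B_t ≥ b). Since B_t ~ N(0, t), P(B_t ≥ 4.79) = 1 − Φ(4.79/√t) = 1 − Φ(4.79/√4.03) = 1 − Φ(2.3861) ≈ 0.00851. Doubling: P(τ_{4.79} ≤ 4.03) ≈ 2 · 0.00851 = 0.01702 ≈ 0.0170.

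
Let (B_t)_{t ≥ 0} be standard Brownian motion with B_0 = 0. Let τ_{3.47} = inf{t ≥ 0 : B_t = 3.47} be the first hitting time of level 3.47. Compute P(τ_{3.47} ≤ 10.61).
P(τ_{3.47} ≤ 10.61) = 2(1 − Φ(3.47/√10.61)) = 2(1 − Φ(1.0653)) ≈ 0.2867

By the reflection principle for standard BM, P(τ_b ≤ t) = 2 · P(B_t ≥ b). Since B_t ~ N(0, t), P(B_t ≥ 3.47) = 1 − Φ(3.47/√t) = 1 − Φ(3.47/√10.61) = 1 − Φ(1.0653) ≈ 0.14337. Doubling: P(τ_{3.47} ≤ 10.61) ≈ 2 · 0.14337 = 0.28674 ≈ 0.2867.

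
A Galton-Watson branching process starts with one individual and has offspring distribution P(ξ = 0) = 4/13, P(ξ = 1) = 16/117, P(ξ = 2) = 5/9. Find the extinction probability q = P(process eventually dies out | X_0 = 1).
q = 36/65

The pgf is f(s) = 4/13 + 16/117·s + 5/9·s². The extinction probability q is the smallest fixed point of f in [0, 1]. Setting s = f(s):
  5/9·s² + (16/117 − 1)·s + 4/13 = 0
  5/9·s² − (4/13 + 5/9)·s + 4/13 = 0
which factors as (s − 1)·(5/9·s − 4/13) = 0, giving roots s = 1 and s = (4/13)/(5/9) = 36/65.
Mean offspring μ = 16/117 + 2·5/9 = 146/117 > 1 (supercritical), so q < 1. The extinction probability is the smaller root: q = (4/13)/(5/9) = 36/65.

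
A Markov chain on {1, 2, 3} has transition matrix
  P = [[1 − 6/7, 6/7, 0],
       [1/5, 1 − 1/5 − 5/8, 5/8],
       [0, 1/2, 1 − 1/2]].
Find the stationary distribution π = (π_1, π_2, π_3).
π = (14/149, 60/149, 75/149)

This is a birth-death chain on three states, which satisfies detailed balance: π_1 · P_{12} = π_2 · P_{21} and π_2 · P_{23} = π_3 · P_{32}.
From π_1 · 6/7 = π_2 · 1/5: π_2/π_1 = (6/7)/(1/5) = 30/7.
From π_2 · 5/8 = π_3 · 1/2: π_3/π_2 = (5/8)/(1/2) = 5/4.
Take π_1 proportional to 1; then unnormalized π = (1, 30/7, 75/14). Normalize by dividing by the sum 149/14:
  π = (14/149, 60/149, 75/149).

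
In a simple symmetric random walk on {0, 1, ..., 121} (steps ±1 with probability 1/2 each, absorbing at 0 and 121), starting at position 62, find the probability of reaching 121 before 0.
P(hit 121 before 0) = 62/121

Let u_k = P(hit 121 before 0 | start at k). Then u_0 = 0, u_121 = 1, and u_k = u_{k-1}/2 + u_{k+1}/2 for 1 ≤ k ≤ 120. This harmonic recurrence is solved by u_k = k/121, giving u_62 = 62/121.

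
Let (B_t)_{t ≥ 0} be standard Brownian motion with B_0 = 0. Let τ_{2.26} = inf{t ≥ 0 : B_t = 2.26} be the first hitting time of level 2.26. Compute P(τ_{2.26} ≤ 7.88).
P(τ_{2.26} ≤ 7.88) = 2(1 − Φ(2.26/√7.88)) = 2(1 − Φ(0.8051)) ≈ 0.4208

By the reflection principle for standard BM, P(τ_b ≤ t) = 2 · P(B_t ≥ b). Since B_t ~ N(0, t), P(B_t ≥ 2.26) = 1 − Φ(2.26/√t) = 1 − Φ(2.26/√7.88) = 1 − Φ(0.8051) ≈ 0.21038. Doubling: P(τ_{2.26} ≤ 7.88) ≈ 2 · 0.21038 = 0.42076 ≈ 0.4208.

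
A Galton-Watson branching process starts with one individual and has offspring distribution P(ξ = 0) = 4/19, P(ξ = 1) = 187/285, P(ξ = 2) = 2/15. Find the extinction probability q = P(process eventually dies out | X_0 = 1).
q = 1

Mean offspring μ = 0·4/19 + 1·187/285 + 2·2/15 = 263/285 ≤ 1. For μ ≤ 1 with offspring not concentrated at 1, the Galton-Watson process goes extinct almost surely, so q = 1.
(Algebraic check: The pgf is f(s) = 4/19 + 187/285·s + 2/15·s². The extinction probability q is the smallest fixed point of f in [0, 1]. Setting s = f(s):
  2/15·s² + (187/285 − 1)·s + 4/19 = 0
  2/15·s² − (4/19 + 2/15)·s + 4/19 = 0
which factors as (s − 1)·(2/15·s − 4/19) = 0, giving roots s = 1 and s = (4/19)/(2/15) = 30/19. Since 30/19 ≥ 1, the smallest root in [0, 1] is s = 1.)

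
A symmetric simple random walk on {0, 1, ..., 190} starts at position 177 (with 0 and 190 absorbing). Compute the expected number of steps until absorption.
E[τ | X_0 = 177] = 2301

Let v_k = E[τ | X_0 = k]. Boundary: v_0 = v_190 = 0. Recurrence: v_k = 1 + (v_{k-1} + v_{k+1})/2 for 1 ≤ k ≤ 189. The particular solution to v_k − (v_{k-1} + v_{k+1})/2 = 1 is v_k = −k^2. Adding homogeneous solution A + B k and matching boundaries gives v_k = k (190 − k). Substituting k = 177: v_177 = 177 · 13 = 2301.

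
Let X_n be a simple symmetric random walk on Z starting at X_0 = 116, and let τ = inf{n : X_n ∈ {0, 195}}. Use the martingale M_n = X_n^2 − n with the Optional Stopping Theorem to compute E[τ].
E[τ] = 9164

M_n = X_n^2 − n is a martingale (since E[X_{n+1}^2 | F_n] = X_n^2 + 1). By OST (τ has finite mean in a bounded region), E[M_τ] = E[M_0] = X_0^2 − 0 = 116^2 = 13456. Also E[M_τ] = E[X_τ^2] − E[τ]. The walk exits at 0 or 195, with P(hit 195 first) = 116/195, so E[X_τ^2] = 195^2 · 116/195 + 0 = 22620. Thus E[τ] = E[X_τ^2] − E[M_τ] = 22620 − 13456 = 9164 = 116(195 − 116) = 9164.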